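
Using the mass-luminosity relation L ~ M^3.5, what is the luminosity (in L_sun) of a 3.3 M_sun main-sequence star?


L/L_sun = (M/M_sun)^3.5 = 3.3^3.5 = 65.2828

65.2828 L_sun


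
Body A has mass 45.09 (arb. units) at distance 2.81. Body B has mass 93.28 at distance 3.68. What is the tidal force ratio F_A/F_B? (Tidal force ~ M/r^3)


Ratio = (M1/r1^3) / (M2/r2^3) = (45.09/2.81^3) / (93.28/3.68^3) = 1.0857

1.0857


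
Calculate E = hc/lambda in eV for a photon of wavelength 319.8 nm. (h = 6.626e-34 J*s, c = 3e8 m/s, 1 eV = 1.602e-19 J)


E = hc/lambda = 6.626e-34 * 3e8 / 3.198e-07 = 6.216e-19 J = 3.88 eV

3.88 eV


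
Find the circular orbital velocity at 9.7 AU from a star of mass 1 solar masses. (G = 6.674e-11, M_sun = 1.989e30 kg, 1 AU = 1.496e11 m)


v = sqrt(GM/r) = sqrt(6.674e-11 * 1.989e+30 / 1.451e+12) = 9564.4242

9564.4242 m/s


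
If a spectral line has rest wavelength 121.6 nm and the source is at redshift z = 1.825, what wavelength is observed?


lam_obs = lam_emit * (1 + z) = 121.6 * (1 + 1.825) = 343.52

343.52 nm


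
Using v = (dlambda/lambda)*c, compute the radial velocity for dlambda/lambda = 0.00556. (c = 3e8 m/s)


v = (dlambda/lambda) * c = 0.00556 * 3e8 = 1.668e+06

1.668e+06 m/s


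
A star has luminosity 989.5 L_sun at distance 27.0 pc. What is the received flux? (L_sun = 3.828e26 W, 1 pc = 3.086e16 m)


F = L / (4*pi*d^2) = 3.788e+29 / (4*pi*(8.332e+17)^2) = 4.342e-08

4.342e-08 W/m^2


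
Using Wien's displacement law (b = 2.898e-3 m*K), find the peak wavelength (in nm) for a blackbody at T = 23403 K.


lam_max = b / T = 2.898e-3 / 23403 = 1.238e-07 m = 123.8303 nm

123.8303 nm


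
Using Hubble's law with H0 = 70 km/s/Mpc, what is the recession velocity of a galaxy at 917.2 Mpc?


v = H0 * d = 70 * 917.2 = 64204.0

64204.0 km/s


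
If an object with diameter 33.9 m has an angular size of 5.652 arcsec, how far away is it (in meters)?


D = size / theta_rad, theta_rad = 5.652 * pi/(180*3600) = 2.740e-05, D = 1.237e+06

1.237e+06 m


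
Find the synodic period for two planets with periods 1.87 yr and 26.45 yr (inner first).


1/P_syn = |1/P1 - 1/P2| = |1/1.87 - 1/26.45| => P_syn = 2.0123

2.0123 years


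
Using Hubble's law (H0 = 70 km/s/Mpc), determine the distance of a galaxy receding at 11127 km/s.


d = v / H0 = 11127 / 70 = 158.9571

158.9571 Mpc


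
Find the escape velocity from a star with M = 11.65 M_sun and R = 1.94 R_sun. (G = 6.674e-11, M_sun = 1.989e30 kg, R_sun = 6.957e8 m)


M = 11.65 * 1.989e30 kg = 2.317185e+31 kg; R = 1.94 * 6.957e8 m = 1.349658e+09 m. v_esc = sqrt(2GM/R) = sqrt(2 * 6.674e-11 * 2.317185e+31 / 1.349658e+09) = 1.514e+06

1.514e+06 m/s


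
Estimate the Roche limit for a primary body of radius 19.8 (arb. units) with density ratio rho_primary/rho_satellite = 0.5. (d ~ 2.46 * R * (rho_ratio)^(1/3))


d_Roche = 2.46 * 19.8 * 0.5^(1/3) = 38.6596

38.6596


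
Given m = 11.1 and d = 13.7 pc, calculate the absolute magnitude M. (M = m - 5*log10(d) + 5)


M = m - 5*log10(d) + 5 = 11.1 - 5*log10(13.7) + 5 = 10.4164

10.4164


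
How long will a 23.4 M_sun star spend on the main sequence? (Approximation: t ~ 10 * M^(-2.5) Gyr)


t = 10 * M^(-2.5) = 10 * 23.4^(-2.5) = 0.0038

0.0038 Gyr


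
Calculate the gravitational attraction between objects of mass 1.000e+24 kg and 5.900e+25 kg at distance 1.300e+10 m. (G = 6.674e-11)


F = G*m1*m2/r^2 = 6.674e-11 * 1.000e+24 * 5.900e+25 / (1.300e+10)^2 = 6.674e-11 * 5.900e+49 / 1.690e+20 = 2.330e+19

2.330e+19 N


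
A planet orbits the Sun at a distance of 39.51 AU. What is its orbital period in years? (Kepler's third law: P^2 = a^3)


P = a^(3/2) = 39.51^1.5 = 248.3479

248.3479 years


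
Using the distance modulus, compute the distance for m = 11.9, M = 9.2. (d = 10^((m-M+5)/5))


d = 10^((m - M + 5)/5) = 10^((11.9 - 9.2 + 5)/5) = 34.6737

34.6737 pc


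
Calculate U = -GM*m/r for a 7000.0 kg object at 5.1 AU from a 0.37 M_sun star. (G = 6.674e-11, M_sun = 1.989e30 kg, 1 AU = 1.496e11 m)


M = 0.37 * 1.989e30 kg = 7.3593e+29 kg; r = 5.1 AU * 1.496e11 m/AU = 7.6296e+11 m. U = -GM*m/r = -(6.674e-11 * 7.3593e+29 * 7000.0) / 7.6296e+11 = -4.506e+11

-4.506e+11 J


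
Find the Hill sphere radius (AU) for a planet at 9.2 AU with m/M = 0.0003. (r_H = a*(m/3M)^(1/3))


r_H = a * (m/3M)^(1/3) = 9.2 * (0.0003/3)^(1/3) = 0.427

0.427 AU


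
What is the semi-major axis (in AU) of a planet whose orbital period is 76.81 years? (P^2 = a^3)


a = P^(2/3) = 76.81^(2/3) = 18.0695

18.0695 AU


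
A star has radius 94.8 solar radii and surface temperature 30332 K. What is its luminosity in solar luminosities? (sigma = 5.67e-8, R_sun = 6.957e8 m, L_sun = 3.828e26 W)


R = 94.8 * 6.957e8 m = 6.595236e+10 m. L = 4*pi*R^2*sigma*T^4 = 4*pi*(6.595236e+10)^2 * 5.67e-8 * 30332^4 = 2.623359404e+33 W. L/L_sun = 2.623359404e+33 / 3.828e26 = 6.853e+06

6.853e+06 L_sun


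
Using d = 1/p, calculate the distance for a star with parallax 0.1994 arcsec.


d = 1/p = 1/0.1994 = 5.015

5.015 pc


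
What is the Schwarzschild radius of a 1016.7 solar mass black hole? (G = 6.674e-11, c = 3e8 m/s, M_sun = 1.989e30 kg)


M = 1016.7 * 1.989e30 kg = 2.0222163e+33 kg. rs = 2GM/c^2 = 2 * 6.674e-11 * 2.0222163e+33 / (3e8)^2 = 2.999e+06

2.999e+06 m


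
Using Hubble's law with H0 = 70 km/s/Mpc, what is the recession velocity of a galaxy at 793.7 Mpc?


v = H0 * d = 70 * 793.7 = 55559.0

55559.0 km/s


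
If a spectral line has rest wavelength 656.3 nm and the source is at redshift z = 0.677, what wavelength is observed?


lam_obs = lam_emit * (1 + z) = 656.3 * (1 + 0.677) = 1100.6151

1100.6151 nm


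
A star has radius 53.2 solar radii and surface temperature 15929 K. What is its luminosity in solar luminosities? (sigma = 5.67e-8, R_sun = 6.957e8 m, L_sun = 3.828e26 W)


R = 53.2 * 6.957e8 m = 3.701124e+10 m. L = 4*pi*R^2*sigma*T^4 = 4*pi*(3.701124e+10)^2 * 5.67e-8 * 15929^4 = 6.283682648e+31 W. L/L_sun = 6.283682648e+31 / 3.828e26 = 164150.5394

164150.5394 L_sun


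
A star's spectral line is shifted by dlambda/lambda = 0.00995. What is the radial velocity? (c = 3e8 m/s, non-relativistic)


v = (dlambda/lambda) * c = 0.00995 * 3e8 = 2.985e+06

2.985e+06 m/s


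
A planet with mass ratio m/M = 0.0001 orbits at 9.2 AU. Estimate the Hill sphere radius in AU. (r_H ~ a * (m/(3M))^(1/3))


r_H = a * (m/3M)^(1/3) = 9.2 * (0.0001/3)^(1/3) = 0.2961

0.2961 AU


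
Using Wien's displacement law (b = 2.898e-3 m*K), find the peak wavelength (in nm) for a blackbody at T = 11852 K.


lam_max = b / T = 2.898e-3 / 11852 = 2.445e-07 m = 244.5157 nm

244.5157 nm


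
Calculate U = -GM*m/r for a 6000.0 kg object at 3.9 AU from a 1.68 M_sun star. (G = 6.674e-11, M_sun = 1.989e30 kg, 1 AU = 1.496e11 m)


M = 1.68 * 1.989e30 kg = 3.34152e+30 kg; r = 3.9 AU * 1.496e11 m/AU = 5.8344e+11 m. U = -GM*m/r = -(6.674e-11 * 3.34152e+30 * 6000.0) / 5.8344e+11 = -2.293e+12

-2.293e+12 J


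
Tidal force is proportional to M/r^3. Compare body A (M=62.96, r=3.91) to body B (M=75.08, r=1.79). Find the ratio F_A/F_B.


Ratio = (M1/r1^3) / (M2/r2^3) = (62.96/3.91^3) / (75.08/1.79^3) = 0.0805

0.0805


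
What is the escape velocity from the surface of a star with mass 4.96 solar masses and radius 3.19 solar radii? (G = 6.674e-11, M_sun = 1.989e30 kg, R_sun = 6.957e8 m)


M = 4.96 * 1.989e30 kg = 9.86544e+30 kg; R = 3.19 * 6.957e8 m = 2.219283e+09 m. v_esc = sqrt(2GM/R) = sqrt(2 * 6.674e-11 * 9.86544e+30 / 2.219283e+09) = 770300.1556

770300.1556 m/s


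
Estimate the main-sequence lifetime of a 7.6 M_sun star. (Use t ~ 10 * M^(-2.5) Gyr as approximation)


t = 10 * M^(-2.5) = 10 * 7.6^(-2.5) = 0.0628

0.0628 Gyr


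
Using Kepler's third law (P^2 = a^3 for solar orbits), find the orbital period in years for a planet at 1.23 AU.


P = a^(3/2) = 1.23^1.5 = 1.3641

1.3641 years


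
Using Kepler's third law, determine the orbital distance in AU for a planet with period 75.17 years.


a = P^(2/3) = 75.17^(2/3) = 17.8113

17.8113 AU


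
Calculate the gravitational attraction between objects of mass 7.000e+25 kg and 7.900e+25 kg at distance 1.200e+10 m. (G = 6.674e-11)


F = G*m1*m2/r^2 = 6.674e-11 * 7.000e+25 * 7.900e+25 / (1.200e+10)^2 = 6.674e-11 * 5.530e+51 / 1.440e+20 = 2.563e+21

2.563e+21 N


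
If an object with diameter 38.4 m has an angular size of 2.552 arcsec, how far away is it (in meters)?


D = size / theta_rad, theta_rad = 2.552 * pi/(180*3600) = 1.237e-05, D = 3.104e+06

3.104e+06 m


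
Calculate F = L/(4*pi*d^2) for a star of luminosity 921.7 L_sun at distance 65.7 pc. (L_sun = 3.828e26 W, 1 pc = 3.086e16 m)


F = L / (4*pi*d^2) = 3.528e+29 / (4*pi*(2.028e+18)^2) = 6.830e-09

6.830e-09 W/m^2


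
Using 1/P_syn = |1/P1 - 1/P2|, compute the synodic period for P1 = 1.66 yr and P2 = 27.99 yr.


1/P_syn = |1/P1 - 1/P2| = |1/1.66 - 1/27.99| => P_syn = 1.7647

1.7647 years


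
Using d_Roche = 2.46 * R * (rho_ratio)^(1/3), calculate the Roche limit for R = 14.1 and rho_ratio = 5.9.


d_Roche = 2.46 * 14.1 * 5.9^(1/3) = 62.6765

62.6765


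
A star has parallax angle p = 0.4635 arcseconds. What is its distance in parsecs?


d = 1/p = 1/0.4635 = 2.1575

2.1575 pc


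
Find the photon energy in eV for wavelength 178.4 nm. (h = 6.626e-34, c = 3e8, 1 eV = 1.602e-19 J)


E = hc/lambda = 6.626e-34 * 3e8 / 1.784e-07 = 1.114e-18 J = 6.9553 eV

6.9553 eV


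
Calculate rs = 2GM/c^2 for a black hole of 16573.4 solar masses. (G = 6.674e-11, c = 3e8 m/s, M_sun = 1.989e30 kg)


M = 16573.4 * 1.989e30 kg = 3.29644926e+34 kg. rs = 2GM/c^2 = 2 * 6.674e-11 * 3.29644926e+34 / (3e8)^2 = 4.889e+07

4.889e+07 m


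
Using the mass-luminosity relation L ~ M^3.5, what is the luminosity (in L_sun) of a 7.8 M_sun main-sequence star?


L/L_sun = (M/M_sun)^3.5 = 7.8^3.5 = 1325.3516

1325.3516 L_sun


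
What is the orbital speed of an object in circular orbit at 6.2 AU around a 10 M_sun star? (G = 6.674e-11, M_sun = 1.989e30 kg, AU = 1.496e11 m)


v = sqrt(GM/r) = sqrt(6.674e-11 * 1.989e+31 / 9.275e+11) = 37831.0897

37831.0897 m/s


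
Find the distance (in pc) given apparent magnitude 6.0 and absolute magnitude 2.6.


d = 10^((m - M + 5)/5) = 10^((6.0 - 2.6 + 5)/5) = 47.863

47.863 pc


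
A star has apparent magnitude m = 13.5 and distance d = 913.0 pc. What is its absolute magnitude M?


M = m - 5*log10(d) + 5 = 13.5 - 5*log10(913.0) + 5 = 3.6976

3.6976


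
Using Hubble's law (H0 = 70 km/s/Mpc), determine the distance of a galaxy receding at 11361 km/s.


d = v / H0 = 11361 / 70 = 162.3

162.3 Mpc


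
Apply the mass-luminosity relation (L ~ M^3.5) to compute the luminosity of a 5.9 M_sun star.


L/L_sun = (M/M_sun)^3.5 = 5.9^3.5 = 498.8639

498.8639 L_sun


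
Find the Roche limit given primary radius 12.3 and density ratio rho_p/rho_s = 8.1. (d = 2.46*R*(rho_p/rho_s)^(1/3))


d_Roche = 2.46 * 12.3 * 8.1^(1/3) = 60.7671

60.7671


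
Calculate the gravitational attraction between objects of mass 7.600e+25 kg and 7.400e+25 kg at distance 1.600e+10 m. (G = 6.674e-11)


F = G*m1*m2/r^2 = 6.674e-11 * 7.600e+25 * 7.400e+25 / (1.600e+10)^2 = 6.674e-11 * 5.624e+51 / 2.560e+20 = 1.466e+21

1.466e+21 N


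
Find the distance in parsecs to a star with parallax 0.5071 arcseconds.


d = 1/p = 1/0.5071 = 1.972

1.972 pc


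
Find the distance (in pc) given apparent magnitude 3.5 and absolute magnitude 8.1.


d = 10^((m - M + 5)/5) = 10^((3.5 - 8.1 + 5)/5) = 1.2023

1.2023 pc


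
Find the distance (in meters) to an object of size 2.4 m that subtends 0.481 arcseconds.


D = size / theta_rad, theta_rad = 0.481 * pi/(180*3600) = 2.332e-06, D = 1.029e+06

1.029e+06 m


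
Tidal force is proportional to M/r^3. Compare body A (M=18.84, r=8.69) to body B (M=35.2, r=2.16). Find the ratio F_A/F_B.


Ratio = (M1/r1^3) / (M2/r2^3) = (18.84/8.69^3) / (35.2/2.16^3) = 0.0082

0.0082


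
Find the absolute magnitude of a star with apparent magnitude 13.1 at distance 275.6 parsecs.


M = m - 5*log10(d) + 5 = 13.1 - 5*log10(275.6) + 5 = 5.8986

5.8986


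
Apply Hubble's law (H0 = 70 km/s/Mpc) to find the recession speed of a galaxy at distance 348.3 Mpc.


v = H0 * d = 70 * 348.3 = 24381.0

24381.0 km/s


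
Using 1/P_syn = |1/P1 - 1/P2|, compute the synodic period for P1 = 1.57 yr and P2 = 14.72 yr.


1/P_syn = |1/P1 - 1/P2| = |1/1.57 - 1/14.72| => P_syn = 1.7574

1.7574 years


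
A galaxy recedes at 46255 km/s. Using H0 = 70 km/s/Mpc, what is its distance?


d = v / H0 = 46255 / 70 = 660.7857

660.7857 Mpc


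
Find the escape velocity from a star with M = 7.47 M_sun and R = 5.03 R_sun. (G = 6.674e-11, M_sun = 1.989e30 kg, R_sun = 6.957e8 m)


M = 7.47 * 1.989e30 kg = 1.485783e+31 kg; R = 5.03 * 6.957e8 m = 3.499371e+09 m. v_esc = sqrt(2GM/R) = sqrt(2 * 6.674e-11 * 1.485783e+31 / 3.499371e+09) = 752819.3914

752819.3914 m/s


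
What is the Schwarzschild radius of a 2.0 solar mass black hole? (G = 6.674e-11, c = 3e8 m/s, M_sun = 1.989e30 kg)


M = 2.0 * 1.989e30 kg = 3.978e+30 kg. rs = 2GM/c^2 = 2 * 6.674e-11 * 3.978e+30 / (3e8)^2 = 5899.816

5899.816 m


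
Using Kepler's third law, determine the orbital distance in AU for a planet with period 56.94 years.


a = P^(2/3) = 56.94^(2/3) = 14.8006

14.8006 AU


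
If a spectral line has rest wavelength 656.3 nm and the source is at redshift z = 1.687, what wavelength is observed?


lam_obs = lam_emit * (1 + z) = 656.3 * (1 + 1.687) = 1763.4781

1763.4781 nm


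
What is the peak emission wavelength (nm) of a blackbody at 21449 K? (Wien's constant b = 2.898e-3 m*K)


lam_max = b / T = 2.898e-3 / 21449 = 1.351e-07 m = 135.1112 nm

135.1112 nm


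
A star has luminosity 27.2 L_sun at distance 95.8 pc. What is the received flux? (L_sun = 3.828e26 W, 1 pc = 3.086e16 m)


F = L / (4*pi*d^2) = 1.041e+28 / (4*pi*(2.956e+18)^2) = 9.480e-11

9.480e-11 W/m^2


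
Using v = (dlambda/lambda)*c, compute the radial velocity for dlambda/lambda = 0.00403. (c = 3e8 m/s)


v = (dlambda/lambda) * c = 0.00403 * 3e8 = 1.209e+06

1.209e+06 m/s


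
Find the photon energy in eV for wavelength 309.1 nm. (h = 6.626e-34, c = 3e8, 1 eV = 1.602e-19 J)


E = hc/lambda = 6.626e-34 * 3e8 / 3.091e-07 = 6.431e-19 J = 4.0143 eV

4.0143 eV


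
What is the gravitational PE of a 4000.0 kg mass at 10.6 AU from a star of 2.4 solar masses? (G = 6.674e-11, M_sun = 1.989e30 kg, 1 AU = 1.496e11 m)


M = 2.4 * 1.989e30 kg = 4.7736e+30 kg; r = 10.6 AU * 1.496e11 m/AU = 1.58576e+12 m. U = -GM*m/r = -(6.674e-11 * 4.7736e+30 * 4000.0) / 1.58576e+12 = -8.036e+11

-8.036e+11 J


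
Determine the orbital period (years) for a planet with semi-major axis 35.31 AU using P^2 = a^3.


P = a^(3/2) = 35.31^1.5 = 209.8199

209.8199 years


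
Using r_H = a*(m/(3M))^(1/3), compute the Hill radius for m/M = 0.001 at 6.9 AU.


r_H = a * (m/3M)^(1/3) = 6.9 * (0.001/3)^(1/3) = 0.4784

0.4784 AU


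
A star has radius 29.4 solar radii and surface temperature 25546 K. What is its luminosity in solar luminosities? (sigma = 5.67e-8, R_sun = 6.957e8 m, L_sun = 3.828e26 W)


R = 29.4 * 6.957e8 m = 2.045358e+10 m. L = 4*pi*R^2*sigma*T^4 = 4*pi*(2.045358e+10)^2 * 5.67e-8 * 25546^4 = 1.269472279e+32 W. L/L_sun = 1.269472279e+32 / 3.828e26 = 331628.0771

331628.0771 L_sun


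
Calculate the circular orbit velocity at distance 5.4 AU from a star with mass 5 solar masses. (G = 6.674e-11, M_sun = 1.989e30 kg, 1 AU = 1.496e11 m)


v = sqrt(GM/r) = sqrt(6.674e-11 * 9.945e+30 / 8.078e+11) = 28663.7375

28663.7375 m/s


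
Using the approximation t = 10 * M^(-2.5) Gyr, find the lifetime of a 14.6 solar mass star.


t = 10 * M^(-2.5) = 10 * 14.6^(-2.5) = 0.0123

0.0123 Gyr


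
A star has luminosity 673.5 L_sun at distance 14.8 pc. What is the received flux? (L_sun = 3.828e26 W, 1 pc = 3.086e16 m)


F = L / (4*pi*d^2) = 2.578e+29 / (4*pi*(4.567e+17)^2) = 9.835e-08

9.835e-08 W/m^2


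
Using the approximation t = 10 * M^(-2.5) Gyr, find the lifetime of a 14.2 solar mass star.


t = 10 * M^(-2.5) = 10 * 14.2^(-2.5) = 0.0132

0.0132 Gyr


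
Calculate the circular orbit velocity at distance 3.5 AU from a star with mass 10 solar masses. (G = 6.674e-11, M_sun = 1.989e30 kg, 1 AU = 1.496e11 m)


v = sqrt(GM/r) = sqrt(6.674e-11 * 1.989e+31 / 5.236e+11) = 50351.2984

50351.2984 m/s


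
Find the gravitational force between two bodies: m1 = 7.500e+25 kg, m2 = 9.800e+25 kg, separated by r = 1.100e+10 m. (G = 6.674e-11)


F = G*m1*m2/r^2 = 6.674e-11 * 7.500e+25 * 9.800e+25 / (1.100e+10)^2 = 6.674e-11 * 7.350e+51 / 1.210e+20 = 4.054e+21

4.054e+21 N


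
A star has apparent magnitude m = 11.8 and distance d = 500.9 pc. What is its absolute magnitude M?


M = m - 5*log10(d) + 5 = 11.8 - 5*log10(500.9) + 5 = 3.3012

3.3012


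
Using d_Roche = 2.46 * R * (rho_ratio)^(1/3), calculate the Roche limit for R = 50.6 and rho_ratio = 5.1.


d_Roche = 2.46 * 50.6 * 5.1^(1/3) = 214.2606

214.2606


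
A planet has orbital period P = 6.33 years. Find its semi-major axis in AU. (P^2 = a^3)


a = P^(2/3) = 6.33^(2/3) = 3.4219

3.4219 AU


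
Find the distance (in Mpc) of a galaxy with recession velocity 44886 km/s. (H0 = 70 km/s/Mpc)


d = v / H0 = 44886 / 70 = 641.2286

641.2286 Mpc


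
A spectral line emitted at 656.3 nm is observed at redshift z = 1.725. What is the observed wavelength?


lam_obs = lam_emit * (1 + z) = 656.3 * (1 + 1.725) = 1788.4175

1788.4175 nm


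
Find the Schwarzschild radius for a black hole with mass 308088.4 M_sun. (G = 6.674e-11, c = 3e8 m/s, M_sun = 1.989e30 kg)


M = 308088.4 * 1.989e30 kg = 6.127878276e+35 kg. rs = 2GM/c^2 = 2 * 6.674e-11 * 6.127878276e+35 / (3e8)^2 = 9.088e+08

9.088e+08 m


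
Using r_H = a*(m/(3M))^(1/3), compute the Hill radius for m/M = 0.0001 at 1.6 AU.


r_H = a * (m/3M)^(1/3) = 1.6 * (0.0001/3)^(1/3) = 0.0515

0.0515 AU


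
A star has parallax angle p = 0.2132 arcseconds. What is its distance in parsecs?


d = 1/p = 1/0.2132 = 4.6904

4.6904 pc


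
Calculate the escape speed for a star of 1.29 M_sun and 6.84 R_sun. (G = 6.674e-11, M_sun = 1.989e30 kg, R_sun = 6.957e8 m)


M = 1.29 * 1.989e30 kg = 2.56581e+30 kg; R = 6.84 * 6.957e8 m = 4.758588e+09 m. v_esc = sqrt(2GM/R) = sqrt(2 * 6.674e-11 * 2.56581e+30 / 4.758588e+09) = 268275.6731

268275.6731 m/s


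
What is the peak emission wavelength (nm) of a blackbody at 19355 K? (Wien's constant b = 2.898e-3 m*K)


lam_max = b / T = 2.898e-3 / 19355 = 1.497e-07 m = 149.7288 nm

149.7288 nm


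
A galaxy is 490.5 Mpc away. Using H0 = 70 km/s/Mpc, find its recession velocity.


v = H0 * d = 70 * 490.5 = 34335.0

34335.0 km/s


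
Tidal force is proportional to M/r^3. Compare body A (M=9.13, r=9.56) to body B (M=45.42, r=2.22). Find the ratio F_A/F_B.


Ratio = (M1/r1^3) / (M2/r2^3) = (9.13/9.56^3) / (45.42/2.22^3) = 0.0025

0.0025


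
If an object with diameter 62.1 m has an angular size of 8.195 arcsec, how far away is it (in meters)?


D = size / theta_rad, theta_rad = 8.195 * pi/(180*3600) = 3.973e-05, D = 1.563e+06

1.563e+06 m


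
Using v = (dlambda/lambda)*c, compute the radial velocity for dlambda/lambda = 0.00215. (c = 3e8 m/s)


v = (dlambda/lambda) * c = 0.00215 * 3e8 = 645000.0

645000.0 m/s


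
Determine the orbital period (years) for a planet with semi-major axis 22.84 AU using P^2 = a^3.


P = a^(3/2) = 22.84^1.5 = 109.1551

109.1551 years


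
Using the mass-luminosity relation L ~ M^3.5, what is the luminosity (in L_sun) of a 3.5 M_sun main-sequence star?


L/L_sun = (M/M_sun)^3.5 = 3.5^3.5 = 80.2118

80.2118 L_sun


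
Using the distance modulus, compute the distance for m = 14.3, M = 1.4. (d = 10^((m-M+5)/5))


d = 10^((m - M + 5)/5) = 10^((14.3 - 1.4 + 5)/5) = 3801.894

3801.894 pc


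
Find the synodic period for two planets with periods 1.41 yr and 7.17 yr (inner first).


1/P_syn = |1/P1 - 1/P2| = |1/1.41 - 1/7.17| => P_syn = 1.7552

1.7552 years


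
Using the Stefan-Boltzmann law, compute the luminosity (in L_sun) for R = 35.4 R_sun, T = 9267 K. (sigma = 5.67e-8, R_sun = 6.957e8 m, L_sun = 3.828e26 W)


R = 35.4 * 6.957e8 m = 2.462778e+10 m. L = 4*pi*R^2*sigma*T^4 = 4*pi*(2.462778e+10)^2 * 5.67e-8 * 9267^4 = 3.187132403e+30 W. L/L_sun = 3.187132403e+30 / 3.828e26 = 8325.8422

8325.8422 L_sun


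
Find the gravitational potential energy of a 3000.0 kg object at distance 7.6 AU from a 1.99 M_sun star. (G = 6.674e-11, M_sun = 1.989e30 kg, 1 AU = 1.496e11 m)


M = 1.99 * 1.989e30 kg = 3.95811e+30 kg; r = 7.6 AU * 1.496e11 m/AU = 1.13696e+12 m. U = -GM*m/r = -(6.674e-11 * 3.95811e+30 * 3000.0) / 1.13696e+12 = -6.970e+11

-6.970e+11 J


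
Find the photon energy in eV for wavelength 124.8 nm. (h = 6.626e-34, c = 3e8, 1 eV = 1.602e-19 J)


E = hc/lambda = 6.626e-34 * 3e8 / 1.248e-07 = 1.593e-18 J = 9.9425 eV

9.9425 eV


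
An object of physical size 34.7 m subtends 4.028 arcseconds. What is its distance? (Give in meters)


D = size / theta_rad, theta_rad = 4.028 * pi/(180*3600) = 1.953e-05, D = 1.777e+06

1.777e+06 m


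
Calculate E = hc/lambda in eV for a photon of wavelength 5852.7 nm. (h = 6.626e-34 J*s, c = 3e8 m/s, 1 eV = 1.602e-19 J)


E = hc/lambda = 6.626e-34 * 3e8 / 5.853e-06 = 3.396e-20 J = 0.212 eV

0.212 eV


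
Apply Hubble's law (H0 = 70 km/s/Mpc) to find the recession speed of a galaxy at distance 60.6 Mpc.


v = H0 * d = 70 * 60.6 = 4242.0

4242.0 km/s


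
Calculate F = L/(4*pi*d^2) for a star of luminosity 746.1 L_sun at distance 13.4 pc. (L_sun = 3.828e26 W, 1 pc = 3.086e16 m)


F = L / (4*pi*d^2) = 2.856e+29 / (4*pi*(4.135e+17)^2) = 1.329e-07

1.329e-07 W/m^2


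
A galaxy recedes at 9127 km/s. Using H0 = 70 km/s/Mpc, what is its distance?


d = v / H0 = 9127 / 70 = 130.3857

130.3857 Mpc


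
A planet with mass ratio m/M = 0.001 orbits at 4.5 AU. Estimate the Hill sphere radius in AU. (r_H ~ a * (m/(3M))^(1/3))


r_H = a * (m/3M)^(1/3) = 4.5 * (0.001/3)^(1/3) = 0.312

0.312 AU


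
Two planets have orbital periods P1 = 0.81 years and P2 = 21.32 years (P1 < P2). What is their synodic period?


1/P_syn = |1/P1 - 1/P2| = |1/0.81 - 1/21.32| => P_syn = 0.842

0.842 years


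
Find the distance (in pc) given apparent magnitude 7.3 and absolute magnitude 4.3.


d = 10^((m - M + 5)/5) = 10^((7.3 - 4.3 + 5)/5) = 39.8107

39.8107 pc


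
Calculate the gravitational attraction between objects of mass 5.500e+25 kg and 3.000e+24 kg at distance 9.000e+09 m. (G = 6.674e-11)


F = G*m1*m2/r^2 = 6.674e-11 * 5.500e+25 * 3.000e+24 / (9.000e+09)^2 = 6.674e-11 * 1.650e+50 / 8.100e+19 = 1.360e+20

1.360e+20 N


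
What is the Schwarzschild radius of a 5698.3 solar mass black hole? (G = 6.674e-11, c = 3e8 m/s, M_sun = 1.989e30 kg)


M = 5698.3 * 1.989e30 kg = 1.13339187e+34 kg. rs = 2GM/c^2 = 2 * 6.674e-11 * 1.13339187e+34 / (3e8)^2 = 1.681e+07

1.681e+07 m


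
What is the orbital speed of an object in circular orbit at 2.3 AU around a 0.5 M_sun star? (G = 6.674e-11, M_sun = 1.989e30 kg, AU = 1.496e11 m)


v = sqrt(GM/r) = sqrt(6.674e-11 * 9.945e+29 / 3.441e+11) = 13888.8338

13888.8338 m/s


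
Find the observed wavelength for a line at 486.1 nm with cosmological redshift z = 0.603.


lam_obs = lam_emit * (1 + z) = 486.1 * (1 + 0.603) = 779.2183

779.2183 nm


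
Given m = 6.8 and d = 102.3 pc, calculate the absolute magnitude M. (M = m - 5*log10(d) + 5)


M = m - 5*log10(d) + 5 = 6.8 - 5*log10(102.3) + 5 = 1.7506

1.7506


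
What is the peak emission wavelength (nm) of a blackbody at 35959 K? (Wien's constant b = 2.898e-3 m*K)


lam_max = b / T = 2.898e-3 / 35959 = 8.059e-08 m = 80.5918 nm

80.5918 nm


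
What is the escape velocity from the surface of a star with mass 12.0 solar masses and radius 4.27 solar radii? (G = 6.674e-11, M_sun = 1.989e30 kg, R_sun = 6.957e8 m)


M = 12.0 * 1.989e30 kg = 2.3868e+31 kg; R = 4.27 * 6.957e8 m = 2.970639e+09 m. v_esc = sqrt(2GM/R) = sqrt(2 * 6.674e-11 * 2.3868e+31 / 2.970639e+09) = 1.036e+06

1.036e+06 m/s


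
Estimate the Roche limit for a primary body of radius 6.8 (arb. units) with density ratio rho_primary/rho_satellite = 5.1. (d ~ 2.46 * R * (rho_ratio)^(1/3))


d_Roche = 2.46 * 6.8 * 5.1^(1/3) = 28.7939

28.7939


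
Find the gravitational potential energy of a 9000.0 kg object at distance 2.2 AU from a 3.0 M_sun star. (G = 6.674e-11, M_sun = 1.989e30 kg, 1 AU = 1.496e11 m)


M = 3.0 * 1.989e30 kg = 5.967e+30 kg; r = 2.2 AU * 1.496e11 m/AU = 3.2912e+11 m. U = -GM*m/r = -(6.674e-11 * 5.967e+30 * 9000.0) / 3.2912e+11 = -1.089e+13

-1.089e+13 J


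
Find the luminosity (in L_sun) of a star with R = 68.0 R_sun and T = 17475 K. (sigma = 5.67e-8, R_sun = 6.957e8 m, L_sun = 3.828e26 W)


R = 68.0 * 6.957e8 m = 4.73076e+10 m. L = 4*pi*R^2*sigma*T^4 = 4*pi*(4.73076e+10)^2 * 5.67e-8 * 17475^4 = 1.487042883e+32 W. L/L_sun = 1.487042883e+32 / 3.828e26 = 388464.7029

388464.7029 L_sun


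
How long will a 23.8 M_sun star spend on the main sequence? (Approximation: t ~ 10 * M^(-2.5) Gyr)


t = 10 * M^(-2.5) = 10 * 23.8^(-2.5) = 0.0036

0.0036 Gyr


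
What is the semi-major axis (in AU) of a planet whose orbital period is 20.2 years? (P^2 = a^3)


a = P^(2/3) = 20.2^(2/3) = 7.4171

7.4171 AU


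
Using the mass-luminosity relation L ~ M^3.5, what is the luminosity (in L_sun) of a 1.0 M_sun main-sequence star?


L/L_sun = (M/M_sun)^3.5 = 1.0^3.5 = 1.0

1.0 L_sun


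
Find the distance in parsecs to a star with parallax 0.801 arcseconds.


d = 1/p = 1/0.801 = 1.2484

1.2484 pc


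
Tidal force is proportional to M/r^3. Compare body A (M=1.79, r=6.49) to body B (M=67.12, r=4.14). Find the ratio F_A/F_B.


Ratio = (M1/r1^3) / (M2/r2^3) = (1.79/6.49^3) / (67.12/4.14^3) = 0.0069

0.0069


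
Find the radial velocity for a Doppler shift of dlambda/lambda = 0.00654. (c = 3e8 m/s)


v = (dlambda/lambda) * c = 0.00654 * 3e8 = 1.962e+06

1.962e+06 m/s


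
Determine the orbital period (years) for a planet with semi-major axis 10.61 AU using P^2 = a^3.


P = a^(3/2) = 10.61^1.5 = 34.5599

34.5599 years


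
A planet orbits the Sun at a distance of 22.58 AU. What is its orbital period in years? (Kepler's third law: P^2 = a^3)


P = a^(3/2) = 22.58^1.5 = 107.2966

107.2966 years


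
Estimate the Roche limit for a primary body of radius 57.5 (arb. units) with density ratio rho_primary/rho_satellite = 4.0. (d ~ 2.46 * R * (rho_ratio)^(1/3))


d_Roche = 2.46 * 57.5 * 4.0^(1/3) = 224.5379

224.5379


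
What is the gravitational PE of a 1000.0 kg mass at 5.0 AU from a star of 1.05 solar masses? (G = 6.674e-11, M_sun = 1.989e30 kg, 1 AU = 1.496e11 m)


M = 1.05 * 1.989e30 kg = 2.08845e+30 kg; r = 5.0 AU * 1.496e11 m/AU = 7.48e+11 m. U = -GM*m/r = -(6.674e-11 * 2.08845e+30 * 1000.0) / 7.48e+11 = -1.863e+11

-1.863e+11 J


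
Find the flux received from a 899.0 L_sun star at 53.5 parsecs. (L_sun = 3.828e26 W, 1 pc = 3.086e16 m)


F = L / (4*pi*d^2) = 3.441e+29 / (4*pi*(1.651e+18)^2) = 1.005e-08

1.005e-08 W/m^2


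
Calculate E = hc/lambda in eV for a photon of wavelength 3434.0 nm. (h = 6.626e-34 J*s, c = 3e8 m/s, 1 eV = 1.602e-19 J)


E = hc/lambda = 6.626e-34 * 3e8 / 3.434e-06 = 5.789e-20 J = 0.3613 eV

0.3613 eV


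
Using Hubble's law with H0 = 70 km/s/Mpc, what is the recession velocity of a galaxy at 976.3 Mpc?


v = H0 * d = 70 * 976.3 = 68341.0

68341.0 km/s


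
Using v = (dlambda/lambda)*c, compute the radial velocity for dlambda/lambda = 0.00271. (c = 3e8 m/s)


v = (dlambda/lambda) * c = 0.00271 * 3e8 = 813000.0

813000.0 m/s


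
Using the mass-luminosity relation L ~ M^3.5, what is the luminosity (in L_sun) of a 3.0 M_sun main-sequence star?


L/L_sun = (M/M_sun)^3.5 = 3.0^3.5 = 46.7654

46.7654 L_sun


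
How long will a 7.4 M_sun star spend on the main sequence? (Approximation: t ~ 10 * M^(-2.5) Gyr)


t = 10 * M^(-2.5) = 10 * 7.4^(-2.5) = 0.0671

0.0671 Gyr


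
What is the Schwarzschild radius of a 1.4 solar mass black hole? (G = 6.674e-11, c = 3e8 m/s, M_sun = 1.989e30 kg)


M = 1.4 * 1.989e30 kg = 2.7846e+30 kg. rs = 2GM/c^2 = 2 * 6.674e-11 * 2.7846e+30 / (3e8)^2 = 4129.8712

4129.8712 m


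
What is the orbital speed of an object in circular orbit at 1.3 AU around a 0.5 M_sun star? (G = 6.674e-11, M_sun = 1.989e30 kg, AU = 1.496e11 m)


v = sqrt(GM/r) = sqrt(6.674e-11 * 9.945e+29 / 1.945e+11) = 18473.8759

18473.8759 m/s


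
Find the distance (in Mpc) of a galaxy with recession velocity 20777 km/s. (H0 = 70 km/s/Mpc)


d = v / H0 = 20777 / 70 = 296.8143

296.8143 Mpc


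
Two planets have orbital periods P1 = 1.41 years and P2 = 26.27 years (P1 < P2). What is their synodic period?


1/P_syn = |1/P1 - 1/P2| = |1/1.41 - 1/26.27| => P_syn = 1.49

1.49 years


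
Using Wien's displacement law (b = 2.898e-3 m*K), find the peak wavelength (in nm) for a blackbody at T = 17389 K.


lam_max = b / T = 2.898e-3 / 17389 = 1.667e-07 m = 166.6571 nm

166.6571 nm


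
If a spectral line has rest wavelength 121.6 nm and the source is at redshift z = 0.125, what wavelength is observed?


lam_obs = lam_emit * (1 + z) = 121.6 * (1 + 0.125) = 136.8

136.8 nm


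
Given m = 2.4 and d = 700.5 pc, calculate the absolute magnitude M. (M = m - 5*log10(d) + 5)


M = m - 5*log10(d) + 5 = 2.4 - 5*log10(700.5) + 5 = -6.827

-6.827


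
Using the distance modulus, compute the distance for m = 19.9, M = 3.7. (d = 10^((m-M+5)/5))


d = 10^((m - M + 5)/5) = 10^((19.9 - 3.7 + 5)/5) = 17378.0083

17378.0083 pc


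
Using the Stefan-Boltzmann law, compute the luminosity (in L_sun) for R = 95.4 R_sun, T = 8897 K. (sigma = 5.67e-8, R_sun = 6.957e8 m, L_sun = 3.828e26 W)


R = 95.4 * 6.957e8 m = 6.636978e+10 m. L = 4*pi*R^2*sigma*T^4 = 4*pi*(6.636978e+10)^2 * 5.67e-8 * 8897^4 = 1.966563804e+31 W. L/L_sun = 1.966563804e+31 / 3.828e26 = 51373.1401

51373.1401 L_sun


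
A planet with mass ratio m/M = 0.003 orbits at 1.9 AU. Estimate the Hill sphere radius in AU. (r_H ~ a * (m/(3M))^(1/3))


r_H = a * (m/3M)^(1/3) = 1.9 * (0.003/3)^(1/3) = 0.19

0.19 AU


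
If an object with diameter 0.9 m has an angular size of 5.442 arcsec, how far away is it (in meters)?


D = size / theta_rad, theta_rad = 5.442 * pi/(180*3600) = 2.638e-05, D = 34112.151

34112.151 m


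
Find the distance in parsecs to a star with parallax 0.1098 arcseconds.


d = 1/p = 1/0.1098 = 9.1075

9.1075 pc


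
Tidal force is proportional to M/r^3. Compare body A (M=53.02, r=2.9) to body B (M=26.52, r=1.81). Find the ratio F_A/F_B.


Ratio = (M1/r1^3) / (M2/r2^3) = (53.02/2.9^3) / (26.52/1.81^3) = 0.4861

0.4861


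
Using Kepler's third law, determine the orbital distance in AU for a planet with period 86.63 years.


a = P^(2/3) = 86.63^(2/3) = 19.5785

19.5785 AU


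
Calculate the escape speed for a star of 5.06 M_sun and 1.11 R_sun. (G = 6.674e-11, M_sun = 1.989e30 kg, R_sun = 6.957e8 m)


M = 5.06 * 1.989e30 kg = 1.006434e+31 kg; R = 1.11 * 6.957e8 m = 7.72227e+08 m. v_esc = sqrt(2GM/R) = sqrt(2 * 6.674e-11 * 1.006434e+31 / 7.72227e+08) = 1.319e+06

1.319e+06 m/s


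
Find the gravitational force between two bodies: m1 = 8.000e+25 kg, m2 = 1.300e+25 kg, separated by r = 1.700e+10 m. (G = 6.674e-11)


F = G*m1*m2/r^2 = 6.674e-11 * 8.000e+25 * 1.300e+25 / (1.700e+10)^2 = 6.674e-11 * 1.040e+51 / 2.890e+20 = 2.402e+20

2.402e+20 N


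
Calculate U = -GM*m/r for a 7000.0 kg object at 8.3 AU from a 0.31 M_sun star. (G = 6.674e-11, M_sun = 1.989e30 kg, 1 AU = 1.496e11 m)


M = 0.31 * 1.989e30 kg = 6.1659e+29 kg; r = 8.3 AU * 1.496e11 m/AU = 1.24168e+12 m. U = -GM*m/r = -(6.674e-11 * 6.1659e+29 * 7000.0) / 1.24168e+12 = -2.320e+11

-2.320e+11 J


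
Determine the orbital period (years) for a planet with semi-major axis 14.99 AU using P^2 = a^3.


P = a^(3/2) = 14.99^1.5 = 58.0367

58.0367 years


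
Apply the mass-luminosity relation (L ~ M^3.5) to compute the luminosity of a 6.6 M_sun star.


L/L_sun = (M/M_sun)^3.5 = 6.6^3.5 = 738.5906

738.5906 L_sun


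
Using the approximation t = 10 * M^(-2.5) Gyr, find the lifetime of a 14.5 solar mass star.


t = 10 * M^(-2.5) = 10 * 14.5^(-2.5) = 0.0125

0.0125 Gyr


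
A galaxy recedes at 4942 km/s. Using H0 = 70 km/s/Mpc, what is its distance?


d = v / H0 = 4942 / 70 = 70.6

70.6 Mpc


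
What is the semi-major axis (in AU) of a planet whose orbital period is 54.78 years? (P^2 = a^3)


a = P^(2/3) = 54.78^(2/3) = 14.4239

14.4239 AU


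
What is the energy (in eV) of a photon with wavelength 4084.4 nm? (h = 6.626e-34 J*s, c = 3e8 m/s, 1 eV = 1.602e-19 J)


E = hc/lambda = 6.626e-34 * 3e8 / 4.084e-06 = 4.867e-20 J = 0.3038 eV

0.3038 eV


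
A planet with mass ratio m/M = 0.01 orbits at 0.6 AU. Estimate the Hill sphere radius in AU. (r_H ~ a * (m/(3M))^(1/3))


r_H = a * (m/3M)^(1/3) = 0.6 * (0.01/3)^(1/3) = 0.0896

0.0896 AU


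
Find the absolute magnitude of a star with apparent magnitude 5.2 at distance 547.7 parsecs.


M = m - 5*log10(d) + 5 = 5.2 - 5*log10(547.7) + 5 = -3.4927

-3.4927


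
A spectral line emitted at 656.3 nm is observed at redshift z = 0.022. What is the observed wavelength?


lam_obs = lam_emit * (1 + z) = 656.3 * (1 + 0.022) = 670.7386

670.7386 nm


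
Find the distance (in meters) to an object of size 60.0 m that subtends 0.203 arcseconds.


D = size / theta_rad, theta_rad = 0.203 * pi/(180*3600) = 9.842e-07, D = 6.096e+07

6.096e+07 m


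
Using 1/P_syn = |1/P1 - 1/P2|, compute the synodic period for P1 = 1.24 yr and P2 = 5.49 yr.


1/P_syn = |1/P1 - 1/P2| = |1/1.24 - 1/5.49| => P_syn = 1.6018

1.6018 years


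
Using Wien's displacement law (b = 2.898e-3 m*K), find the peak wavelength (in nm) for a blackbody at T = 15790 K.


lam_max = b / T = 2.898e-3 / 15790 = 1.835e-07 m = 183.5339 nm

183.5339 nm


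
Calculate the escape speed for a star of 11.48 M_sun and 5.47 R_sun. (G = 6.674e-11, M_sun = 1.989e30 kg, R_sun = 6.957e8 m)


M = 11.48 * 1.989e30 kg = 2.283372e+31 kg; R = 5.47 * 6.957e8 m = 3.805479e+09 m. v_esc = sqrt(2GM/R) = sqrt(2 * 6.674e-11 * 2.283372e+31 / 3.805479e+09) = 894935.5698

894935.5698 m/s


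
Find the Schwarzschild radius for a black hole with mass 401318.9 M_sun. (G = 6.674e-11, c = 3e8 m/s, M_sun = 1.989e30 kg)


M = 401318.9 * 1.989e30 kg = 7.982232921e+35 kg. rs = 2GM/c^2 = 2 * 6.674e-11 * 7.982232921e+35 / (3e8)^2 = 1.184e+09

1.184e+09 m


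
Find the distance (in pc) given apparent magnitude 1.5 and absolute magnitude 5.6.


d = 10^((m - M + 5)/5) = 10^((1.5 - 5.6 + 5)/5) = 1.5136

1.5136 pc


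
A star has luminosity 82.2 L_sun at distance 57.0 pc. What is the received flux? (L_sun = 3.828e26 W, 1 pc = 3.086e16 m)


F = L / (4*pi*d^2) = 3.147e+28 / (4*pi*(1.759e+18)^2) = 8.093e-10

8.093e-10 W/m^2


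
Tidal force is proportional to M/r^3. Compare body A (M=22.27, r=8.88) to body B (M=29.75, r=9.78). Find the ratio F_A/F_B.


Ratio = (M1/r1^3) / (M2/r2^3) = (22.27/8.88^3) / (29.75/9.78^3) = 1.0

1.0


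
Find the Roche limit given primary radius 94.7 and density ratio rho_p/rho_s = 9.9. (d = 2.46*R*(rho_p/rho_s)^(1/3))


d_Roche = 2.46 * 94.7 * 9.9^(1/3) = 500.2228

500.2228


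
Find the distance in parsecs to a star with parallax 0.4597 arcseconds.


d = 1/p = 1/0.4597 = 2.1753

2.1753 pc


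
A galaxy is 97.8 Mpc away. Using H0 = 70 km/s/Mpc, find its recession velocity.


v = H0 * d = 70 * 97.8 = 6846.0

6846.0 km/s


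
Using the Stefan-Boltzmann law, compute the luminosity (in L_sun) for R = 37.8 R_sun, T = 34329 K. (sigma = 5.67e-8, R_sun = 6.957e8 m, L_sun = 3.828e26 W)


R = 37.8 * 6.957e8 m = 2.629746e+10 m. L = 4*pi*R^2*sigma*T^4 = 4*pi*(2.629746e+10)^2 * 5.67e-8 * 34329^4 = 6.843293078e+32 W. L/L_sun = 6.843293078e+32 / 3.828e26 = 1.788e+06

1.788e+06 L_sun


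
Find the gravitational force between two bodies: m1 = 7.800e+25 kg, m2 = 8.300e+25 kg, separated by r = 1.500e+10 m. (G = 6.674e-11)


F = G*m1*m2/r^2 = 6.674e-11 * 7.800e+25 * 8.300e+25 / (1.500e+10)^2 = 6.674e-11 * 6.474e+51 / 2.250e+20 = 1.920e+21

1.920e+21 N


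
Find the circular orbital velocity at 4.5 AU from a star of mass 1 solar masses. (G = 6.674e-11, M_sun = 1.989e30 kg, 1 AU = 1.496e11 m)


v = sqrt(GM/r) = sqrt(6.674e-11 * 1.989e+30 / 6.732e+11) = 14042.3062

14042.3062 m/s


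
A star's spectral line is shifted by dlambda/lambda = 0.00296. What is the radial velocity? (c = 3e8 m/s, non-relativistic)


v = (dlambda/lambda) * c = 0.00296 * 3e8 = 888000.0

888000.0 m/s


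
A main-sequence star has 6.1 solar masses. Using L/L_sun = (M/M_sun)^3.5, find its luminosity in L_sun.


L/L_sun = (M/M_sun)^3.5 = 6.1^3.5 = 560.6017

560.6017 L_sun


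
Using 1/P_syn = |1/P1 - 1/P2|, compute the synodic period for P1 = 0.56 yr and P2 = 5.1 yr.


1/P_syn = |1/P1 - 1/P2| = |1/0.56 - 1/5.1| => P_syn = 0.6291

0.6291 years


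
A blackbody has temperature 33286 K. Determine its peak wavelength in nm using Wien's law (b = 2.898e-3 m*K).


lam_max = b / T = 2.898e-3 / 33286 = 8.706e-08 m = 87.0636 nm

87.0636 nm


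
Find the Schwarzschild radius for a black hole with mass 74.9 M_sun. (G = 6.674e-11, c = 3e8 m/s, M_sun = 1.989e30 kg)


M = 74.9 * 1.989e30 kg = 1.489761e+32 kg. rs = 2GM/c^2 = 2 * 6.674e-11 * 1.489761e+32 / (3e8)^2 = 220948.1092

220948.1092 m


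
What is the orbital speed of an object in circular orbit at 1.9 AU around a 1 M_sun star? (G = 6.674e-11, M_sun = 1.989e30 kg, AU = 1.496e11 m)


v = sqrt(GM/r) = sqrt(6.674e-11 * 1.989e+30 / 2.842e+11) = 21610.6533

21610.6533 m/s


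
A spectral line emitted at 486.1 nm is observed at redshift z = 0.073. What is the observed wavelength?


lam_obs = lam_emit * (1 + z) = 486.1 * (1 + 0.073) = 521.5853

521.5853 nm


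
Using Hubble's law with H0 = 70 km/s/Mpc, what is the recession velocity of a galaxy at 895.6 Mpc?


v = H0 * d = 70 * 895.6 = 62692.0

62692.0 km/s


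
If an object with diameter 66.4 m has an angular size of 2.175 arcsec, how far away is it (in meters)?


D = size / theta_rad, theta_rad = 2.175 * pi/(180*3600) = 1.054e-05, D = 6.297e+06

6.297e+06 m


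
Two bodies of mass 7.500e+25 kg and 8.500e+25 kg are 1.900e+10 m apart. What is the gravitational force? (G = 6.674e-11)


F = G*m1*m2/r^2 = 6.674e-11 * 7.500e+25 * 8.500e+25 / (1.900e+10)^2 = 6.674e-11 * 6.375e+51 / 3.610e+20 = 1.179e+21

1.179e+21 N


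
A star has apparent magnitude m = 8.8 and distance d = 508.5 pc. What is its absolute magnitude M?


M = m - 5*log10(d) + 5 = 8.8 - 5*log10(508.5) + 5 = 0.2685

0.2685


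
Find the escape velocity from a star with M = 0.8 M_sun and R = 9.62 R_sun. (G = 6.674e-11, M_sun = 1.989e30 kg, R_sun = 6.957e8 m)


M = 0.8 * 1.989e30 kg = 1.5912e+30 kg; R = 9.62 * 6.957e8 m = 6.692634e+09 m. v_esc = sqrt(2GM/R) = sqrt(2 * 6.674e-11 * 1.5912e+30 / 6.692634e+09) = 178144.3063

178144.3063 m/s


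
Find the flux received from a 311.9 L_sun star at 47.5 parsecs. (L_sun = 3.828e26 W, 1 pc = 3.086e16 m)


F = L / (4*pi*d^2) = 1.194e+29 / (4*pi*(1.466e+18)^2) = 4.422e-09

4.422e-09 W/m^2


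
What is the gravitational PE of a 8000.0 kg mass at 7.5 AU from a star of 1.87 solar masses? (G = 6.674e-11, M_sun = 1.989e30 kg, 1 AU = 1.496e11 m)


M = 1.87 * 1.989e30 kg = 3.71943e+30 kg; r = 7.5 AU * 1.496e11 m/AU = 1.122e+12 m. U = -GM*m/r = -(6.674e-11 * 3.71943e+30 * 8000.0) / 1.122e+12 = -1.770e+12

-1.770e+12 J
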